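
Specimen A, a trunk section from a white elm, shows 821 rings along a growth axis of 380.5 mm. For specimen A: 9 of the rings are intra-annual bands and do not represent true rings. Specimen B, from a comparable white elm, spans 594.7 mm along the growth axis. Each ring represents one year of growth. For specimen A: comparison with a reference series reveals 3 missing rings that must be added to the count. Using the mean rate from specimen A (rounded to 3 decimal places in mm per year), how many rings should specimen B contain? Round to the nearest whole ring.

1273 rings

Specimen A: after corrections the count is 821 − 9 + 3 = 815 rings.
A: Extension rate ≈ 380.5 / 815 = 0.467 mm per year.
For B, 594.7 / 0.467 = 1273.45 years ≈ 1273 rings.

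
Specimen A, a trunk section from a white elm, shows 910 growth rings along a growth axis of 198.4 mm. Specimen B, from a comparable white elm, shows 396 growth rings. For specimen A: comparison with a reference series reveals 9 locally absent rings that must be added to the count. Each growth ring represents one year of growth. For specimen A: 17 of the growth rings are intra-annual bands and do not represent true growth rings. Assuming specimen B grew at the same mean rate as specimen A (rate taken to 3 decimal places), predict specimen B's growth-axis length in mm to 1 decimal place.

Specimen A: adjusted count: 910 − 17 + 9 = 902 growth rings.
A: 198.4 mm over 902 years gives 198.4 / 902 ≈ 0.220 mm per year.
For B, 0.220 mm/year × 396 years = 87.1 mm.

87.1 mm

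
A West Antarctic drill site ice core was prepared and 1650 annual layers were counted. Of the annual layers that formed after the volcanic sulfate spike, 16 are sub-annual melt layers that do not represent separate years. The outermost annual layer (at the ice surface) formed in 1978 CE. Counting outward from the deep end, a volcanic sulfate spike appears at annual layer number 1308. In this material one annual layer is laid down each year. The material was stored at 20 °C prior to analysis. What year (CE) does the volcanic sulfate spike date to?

1650 − 1308 = 342 annual layers lie beyond the volcanic sulfate spike toward the ice surface.
Removing the 16 false annual layers leaves 342 − 16 = 326 true annual layers beyond the volcanic sulfate spike.
The annual layer at the ice surface is 1978 CE, so the volcanic sulfate spike dates to 1978 − 326 = 1652 CE.

1652 CE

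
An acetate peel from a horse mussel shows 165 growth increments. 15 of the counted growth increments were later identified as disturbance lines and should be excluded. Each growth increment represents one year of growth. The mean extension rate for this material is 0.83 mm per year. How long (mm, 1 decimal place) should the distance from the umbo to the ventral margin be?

124.5 mm

Adjusted count: 165 − 15 = 150 growth increments.
150 years at 0.83 mm/year gives 0.83 × 150 = 124.5 mm.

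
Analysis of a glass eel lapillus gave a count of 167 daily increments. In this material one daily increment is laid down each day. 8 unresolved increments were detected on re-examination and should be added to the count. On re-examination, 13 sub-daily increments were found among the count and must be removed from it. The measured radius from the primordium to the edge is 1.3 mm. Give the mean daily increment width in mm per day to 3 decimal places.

Correcting the raw count gives 167 − 13 + 8 = 162 true daily increments.
Mean rate = 1.3 mm / 162 days ≈ 0.008 mm per day.

0.008 mm per day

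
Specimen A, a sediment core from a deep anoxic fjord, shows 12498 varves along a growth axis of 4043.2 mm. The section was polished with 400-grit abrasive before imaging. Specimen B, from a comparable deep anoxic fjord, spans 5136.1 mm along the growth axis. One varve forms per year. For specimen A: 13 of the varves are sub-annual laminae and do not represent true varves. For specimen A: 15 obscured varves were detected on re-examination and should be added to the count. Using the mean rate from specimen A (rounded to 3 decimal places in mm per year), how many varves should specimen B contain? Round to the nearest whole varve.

Specimen A: after corrections the count is 12498 − 13 + 15 = 12500 varves.
A: 4043.2 mm over 12500 years gives 4043.2 / 12500 ≈ 0.323 mm/yr.
For B, 5136.1 / 0.323 = 15901.24 years ≈ 15901 varves.

15901 varves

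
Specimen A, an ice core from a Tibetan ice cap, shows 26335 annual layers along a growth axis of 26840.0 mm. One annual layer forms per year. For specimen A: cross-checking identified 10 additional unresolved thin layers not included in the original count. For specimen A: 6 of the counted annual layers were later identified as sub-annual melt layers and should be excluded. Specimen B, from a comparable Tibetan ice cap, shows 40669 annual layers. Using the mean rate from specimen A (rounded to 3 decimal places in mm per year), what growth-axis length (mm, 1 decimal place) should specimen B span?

41441.7 mm

Specimen A: after corrections the count is 26335 − 6 + 10 = 26339 annual layers.
A: Mean rate = 26840.0 mm / 26339 years ≈ 1.019 mm per year.
B's length ≈ 1.019 × 40669 = 41441.7 mm.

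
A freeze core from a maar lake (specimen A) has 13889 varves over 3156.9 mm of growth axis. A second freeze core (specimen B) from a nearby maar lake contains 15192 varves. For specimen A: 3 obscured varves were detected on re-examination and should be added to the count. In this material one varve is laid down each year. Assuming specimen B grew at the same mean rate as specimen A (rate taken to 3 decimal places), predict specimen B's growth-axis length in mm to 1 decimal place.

Specimen A: true varve count = 13889 + 3 = 13892.
A: 3156.9 mm over 13892 years gives 3156.9 / 13892 ≈ 0.227 mm per year.
Length of B = 0.227 × 15192 = 3448.6 mm.

3448.6 mm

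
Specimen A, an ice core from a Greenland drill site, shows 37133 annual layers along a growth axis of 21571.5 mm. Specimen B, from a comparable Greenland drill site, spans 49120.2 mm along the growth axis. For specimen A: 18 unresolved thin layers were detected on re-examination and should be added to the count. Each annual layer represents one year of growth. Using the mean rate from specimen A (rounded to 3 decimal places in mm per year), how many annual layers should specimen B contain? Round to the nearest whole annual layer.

84544 annual layers

Specimen A: adjusted count: 37133 + 18 = 37151 annual layers.
A: Extension rate ≈ 21571.5 / 37151 = 0.581 mm per year.
For B, 49120.2 / 0.581 = 84544.23 years ≈ 84544 annual layers.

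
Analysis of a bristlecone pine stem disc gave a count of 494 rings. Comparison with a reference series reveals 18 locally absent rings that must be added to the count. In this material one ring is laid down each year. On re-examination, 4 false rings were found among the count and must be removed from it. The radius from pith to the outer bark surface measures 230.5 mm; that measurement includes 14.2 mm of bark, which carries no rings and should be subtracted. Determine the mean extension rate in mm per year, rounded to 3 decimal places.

After corrections the count is 494 − 4 + 18 = 508 rings.
Removing the 14.2 mm offcut leaves 230.5 − 14.2 = 216.3 mm.
216.3 mm over 508 years gives 216.3 / 508 ≈ 0.426 mm per year.

0.426 mm per year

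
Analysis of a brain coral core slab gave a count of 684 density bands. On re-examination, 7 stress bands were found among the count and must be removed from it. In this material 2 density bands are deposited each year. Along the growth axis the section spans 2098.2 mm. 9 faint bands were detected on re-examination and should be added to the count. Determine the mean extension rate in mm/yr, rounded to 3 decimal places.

6.117 mm/yr

After corrections the count is 684 − 7 + 9 = 686 density bands.
With 2 density bands per year, 686 / 2 = 343 years.
Extension rate ≈ 2098.2 / 343 = 6.117 mm/yr.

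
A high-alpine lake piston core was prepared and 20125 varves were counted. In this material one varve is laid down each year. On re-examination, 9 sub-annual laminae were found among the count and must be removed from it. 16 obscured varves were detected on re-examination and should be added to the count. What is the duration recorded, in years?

Adjusted count: 20125 − 9 + 16 = 20132 varves.
At one varve per year, that is 20132 years.

20132 years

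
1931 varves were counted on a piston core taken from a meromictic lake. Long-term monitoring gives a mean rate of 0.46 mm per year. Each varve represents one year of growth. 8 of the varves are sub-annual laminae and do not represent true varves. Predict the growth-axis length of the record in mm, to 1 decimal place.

Correcting the raw count gives 1931 − 8 = 1923 true varves.
Length ≈ 0.46 × 1923 = 884.6 mm.

884.6 mm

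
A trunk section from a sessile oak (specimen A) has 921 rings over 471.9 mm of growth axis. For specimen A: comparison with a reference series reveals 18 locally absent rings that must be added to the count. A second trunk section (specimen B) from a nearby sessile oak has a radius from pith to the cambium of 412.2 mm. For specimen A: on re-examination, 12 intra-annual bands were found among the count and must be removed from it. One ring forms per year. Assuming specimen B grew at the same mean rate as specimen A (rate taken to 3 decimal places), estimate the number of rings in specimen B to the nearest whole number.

810 rings

Specimen A: adjusted count: 921 − 12 + 18 = 927 rings.
A: Mean rate = 471.9 mm / 927 years ≈ 0.509 mm/yr.
Specimen B: 412.2 mm / 0.509 mm per year = 809.82 years ≈ 810 rings.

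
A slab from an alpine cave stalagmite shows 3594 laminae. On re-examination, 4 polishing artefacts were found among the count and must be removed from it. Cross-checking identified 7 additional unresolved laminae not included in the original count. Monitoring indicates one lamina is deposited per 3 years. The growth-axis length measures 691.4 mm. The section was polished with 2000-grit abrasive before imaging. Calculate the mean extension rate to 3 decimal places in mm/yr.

0.064 mm/yr

Correcting the raw count gives 3594 − 4 + 7 = 3597 true laminae.
3597 laminae at 3 years each span 3597 × 3 = 10791 years.
Mean rate = 691.4 mm / 10791 years ≈ 0.064 mm/yr.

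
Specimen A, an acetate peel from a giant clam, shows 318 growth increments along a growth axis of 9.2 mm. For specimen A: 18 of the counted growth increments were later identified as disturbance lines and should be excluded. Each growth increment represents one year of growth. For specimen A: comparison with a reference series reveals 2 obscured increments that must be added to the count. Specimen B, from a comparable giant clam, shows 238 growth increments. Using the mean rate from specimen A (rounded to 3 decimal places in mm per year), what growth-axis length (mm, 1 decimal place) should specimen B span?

Specimen A: after corrections the count is 318 − 18 + 2 = 302 growth increments.
A: Mean rate = 9.2 mm / 302 years ≈ 0.030 mm per year.
For B, 0.030 mm/year × 238 years = 7.1 mm.

7.1 mm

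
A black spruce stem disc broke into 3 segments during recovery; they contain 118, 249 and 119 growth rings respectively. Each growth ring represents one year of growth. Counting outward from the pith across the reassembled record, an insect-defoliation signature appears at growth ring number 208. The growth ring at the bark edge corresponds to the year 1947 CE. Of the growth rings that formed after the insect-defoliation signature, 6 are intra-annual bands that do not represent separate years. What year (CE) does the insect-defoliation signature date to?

1675 CE

Total growth rings = 118 + 249 + 119 = 486.
Between growth ring 208 and the bark edge there are 486 − 208 = 278 growth rings.
Removing the 6 false growth rings leaves 278 − 6 = 272 true growth rings beyond the insect-defoliation signature.
1947 − 272 = 1675 CE.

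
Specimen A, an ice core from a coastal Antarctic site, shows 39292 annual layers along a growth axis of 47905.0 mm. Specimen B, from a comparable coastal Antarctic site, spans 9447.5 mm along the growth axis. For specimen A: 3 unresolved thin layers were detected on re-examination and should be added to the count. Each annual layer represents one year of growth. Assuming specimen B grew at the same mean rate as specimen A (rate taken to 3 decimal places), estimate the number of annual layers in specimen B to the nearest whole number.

7750 annual layers

Specimen A: after corrections the count is 39292 + 3 = 39295 annual layers.
A: 47905.0 mm over 39295 years gives 47905.0 / 39295 ≈ 1.219 mm/yr.
For B, 9447.5 / 1.219 = 7750.21 years ≈ 7750 annual layers.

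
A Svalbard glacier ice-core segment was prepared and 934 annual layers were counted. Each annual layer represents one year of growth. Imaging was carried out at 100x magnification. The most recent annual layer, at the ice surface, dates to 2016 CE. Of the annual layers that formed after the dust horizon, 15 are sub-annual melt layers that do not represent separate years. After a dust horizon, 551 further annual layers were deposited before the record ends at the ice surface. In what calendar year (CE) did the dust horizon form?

1480 CE

There are 551 annual layers younger than the dust horizon.
Removing the 15 false annual layers leaves 551 − 15 = 536 true annual layers beyond the dust horizon.
Counting back 536 years from 2016 CE places the dust horizon in 2016 − 536 = 1480 CE.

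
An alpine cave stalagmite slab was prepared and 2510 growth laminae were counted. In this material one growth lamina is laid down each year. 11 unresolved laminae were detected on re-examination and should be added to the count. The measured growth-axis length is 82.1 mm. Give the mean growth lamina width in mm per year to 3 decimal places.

True growth lamina count = 2510 + 11 = 2521.
Extension rate ≈ 82.1 / 2521 = 0.033 mm per year.

0.033 mm per year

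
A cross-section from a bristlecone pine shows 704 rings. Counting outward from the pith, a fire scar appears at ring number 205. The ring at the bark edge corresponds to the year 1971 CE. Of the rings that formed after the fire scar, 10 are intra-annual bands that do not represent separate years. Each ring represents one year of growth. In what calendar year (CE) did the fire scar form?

1482 CE

The fire scar sits at ring 205 from the pith, so 704 − 205 = 499 rings formed after it.
Excluding 10 false rings: 499 − 10 = 489.
1971 − 489 = 1482 CE.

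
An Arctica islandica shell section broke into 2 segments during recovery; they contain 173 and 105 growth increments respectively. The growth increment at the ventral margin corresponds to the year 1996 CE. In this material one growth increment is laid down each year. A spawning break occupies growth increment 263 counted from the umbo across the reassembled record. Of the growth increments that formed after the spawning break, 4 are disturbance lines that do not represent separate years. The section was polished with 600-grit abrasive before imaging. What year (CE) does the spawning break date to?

Total growth increments = 173 + 105 = 278.
Between growth increment 263 and the ventral margin there are 278 − 263 = 15 growth increments.
Excluding 4 false growth increments: 15 − 4 = 11.
The growth increment at the ventral margin is 1996 CE, so the spawning break dates to 1996 − 11 = 1985 CE.

1985 CE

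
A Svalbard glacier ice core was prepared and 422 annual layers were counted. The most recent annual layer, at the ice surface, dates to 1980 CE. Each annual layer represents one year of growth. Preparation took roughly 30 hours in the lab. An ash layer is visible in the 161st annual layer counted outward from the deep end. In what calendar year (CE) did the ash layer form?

1719 CE

422 − 161 = 261 annual layers lie beyond the ash layer toward the ice surface.
The annual layer at the ice surface is 1980 CE, so the ash layer dates to 1980 − 261 = 1719 CE.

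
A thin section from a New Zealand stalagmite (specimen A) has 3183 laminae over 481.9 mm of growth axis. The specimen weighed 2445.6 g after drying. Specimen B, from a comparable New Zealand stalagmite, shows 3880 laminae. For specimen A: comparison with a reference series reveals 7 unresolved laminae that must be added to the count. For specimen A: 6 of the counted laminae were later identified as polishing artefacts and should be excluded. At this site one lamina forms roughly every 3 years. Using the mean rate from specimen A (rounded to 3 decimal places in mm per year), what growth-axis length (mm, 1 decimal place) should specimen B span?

Specimen A: true lamina count = 3183 − 6 + 7 = 3184.
Specimen A: at 3 years per lamina, 3184 × 3 = 9552 years.
A: 481.9 mm over 9552 years gives 481.9 / 9552 ≈ 0.050 mm/year.
Specimen B: 3880 laminae at 3 years each span 3880 × 3 = 11640 years. Length of B = 0.050 × 11640 = 582.0 mm.

582.0 mm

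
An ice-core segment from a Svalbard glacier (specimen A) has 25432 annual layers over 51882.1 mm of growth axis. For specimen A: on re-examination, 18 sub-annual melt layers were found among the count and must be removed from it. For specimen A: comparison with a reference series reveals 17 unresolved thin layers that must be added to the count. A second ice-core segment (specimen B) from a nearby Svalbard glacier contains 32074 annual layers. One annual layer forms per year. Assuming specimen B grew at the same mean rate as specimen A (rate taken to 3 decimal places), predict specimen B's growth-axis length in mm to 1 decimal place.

Specimen A: after corrections the count is 25432 − 18 + 17 = 25431 annual layers.
A: 51882.1 mm over 25431 years gives 51882.1 / 25431 ≈ 2.040 mm/year.
For B, 2.040 mm/year × 32074 years = 65431.0 mm.

65431.0 mm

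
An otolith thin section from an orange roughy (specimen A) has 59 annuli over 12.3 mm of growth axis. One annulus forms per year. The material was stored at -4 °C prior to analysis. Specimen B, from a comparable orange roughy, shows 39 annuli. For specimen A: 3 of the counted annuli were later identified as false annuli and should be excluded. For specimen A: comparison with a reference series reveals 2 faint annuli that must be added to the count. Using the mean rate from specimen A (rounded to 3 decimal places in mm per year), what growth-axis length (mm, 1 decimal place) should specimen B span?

Specimen A: adjusted count: 59 − 3 + 2 = 58 annuli.
A: Extension rate ≈ 12.3 / 58 = 0.212 mm per year.
B's length ≈ 0.212 × 39 = 8.3 mm.

8.3 mm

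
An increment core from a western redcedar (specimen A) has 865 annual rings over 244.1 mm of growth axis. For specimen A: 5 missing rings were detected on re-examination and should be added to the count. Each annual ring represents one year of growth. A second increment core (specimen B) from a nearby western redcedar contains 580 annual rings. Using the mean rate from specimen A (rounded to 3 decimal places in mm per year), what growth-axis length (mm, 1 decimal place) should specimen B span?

Specimen A: correcting the raw count gives 865 + 5 = 870 true annual rings.
A: Extension rate ≈ 244.1 / 870 = 0.281 mm/yr.
B's length ≈ 0.281 × 580 = 163.0 mm.

163.0 mm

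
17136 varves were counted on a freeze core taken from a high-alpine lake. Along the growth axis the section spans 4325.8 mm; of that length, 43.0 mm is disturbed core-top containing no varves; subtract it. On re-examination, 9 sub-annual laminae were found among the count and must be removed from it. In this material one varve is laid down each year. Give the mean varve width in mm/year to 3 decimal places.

Adjusted count: 17136 − 9 = 17127 varves.
The growth record spans 4325.8 − 43.0 = 4282.8 mm.
4282.8 mm over 17127 years gives 4282.8 / 17127 ≈ 0.250 mm/year.

0.250 mm/year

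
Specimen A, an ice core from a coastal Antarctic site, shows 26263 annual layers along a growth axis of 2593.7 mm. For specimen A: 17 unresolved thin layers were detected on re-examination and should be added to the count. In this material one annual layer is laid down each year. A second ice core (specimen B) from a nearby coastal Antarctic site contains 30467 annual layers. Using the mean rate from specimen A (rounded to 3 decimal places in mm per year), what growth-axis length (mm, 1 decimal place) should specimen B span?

Specimen A: true annual layer count = 26263 + 17 = 26280.
A: Mean rate = 2593.7 mm / 26280 years ≈ 0.099 mm/yr.
B's length ≈ 0.099 × 30467 = 3016.2 mm.

3016.2 mm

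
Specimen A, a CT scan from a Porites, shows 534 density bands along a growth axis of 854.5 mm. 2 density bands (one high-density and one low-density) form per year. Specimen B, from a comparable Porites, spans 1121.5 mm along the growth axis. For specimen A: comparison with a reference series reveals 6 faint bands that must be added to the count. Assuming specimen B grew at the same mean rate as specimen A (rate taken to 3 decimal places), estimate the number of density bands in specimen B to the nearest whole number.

Specimen A: correcting the raw count gives 534 + 6 = 540 true density bands.
Specimen A: dividing by 2 density bands per year: 540 / 2 = 270 years.
A: Extension rate ≈ 854.5 / 270 = 3.165 mm/year.
For B, 1121.5 / 3.165 = 354.34 years; at 2 density bands per year that is 354.34 × 2 ≈ 709 density bands.

709 density bands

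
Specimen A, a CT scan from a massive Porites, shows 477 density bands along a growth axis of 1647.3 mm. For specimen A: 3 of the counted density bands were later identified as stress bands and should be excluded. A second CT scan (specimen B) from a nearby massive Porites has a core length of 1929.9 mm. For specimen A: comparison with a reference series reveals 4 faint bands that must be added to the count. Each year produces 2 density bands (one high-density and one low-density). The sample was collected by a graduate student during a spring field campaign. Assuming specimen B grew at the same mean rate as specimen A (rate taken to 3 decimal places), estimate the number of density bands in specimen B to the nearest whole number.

Specimen A: after corrections the count is 477 − 3 + 4 = 478 density bands.
Specimen A: with 2 density bands per year, 478 / 2 = 239 years.
A: Extension rate ≈ 1647.3 / 239 = 6.892 mm per year.
B spans 1929.9 / 6.892 = 280.02 years; at 2 density bands per year that is 280.02 × 2 ≈ 560 density bands.

560 density bands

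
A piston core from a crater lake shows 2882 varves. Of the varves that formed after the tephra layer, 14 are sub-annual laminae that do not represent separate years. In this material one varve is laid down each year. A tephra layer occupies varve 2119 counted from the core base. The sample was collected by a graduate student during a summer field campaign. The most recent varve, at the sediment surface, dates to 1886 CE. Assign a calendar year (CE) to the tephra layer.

Between varve 2119 and the sediment surface there are 2882 − 2119 = 763 varves.
763 − 14 false = 749 true varves after the tephra layer.
The varve at the sediment surface is 1886 CE, so the tephra layer dates to 1886 − 749 = 1137 CE.

1137 CE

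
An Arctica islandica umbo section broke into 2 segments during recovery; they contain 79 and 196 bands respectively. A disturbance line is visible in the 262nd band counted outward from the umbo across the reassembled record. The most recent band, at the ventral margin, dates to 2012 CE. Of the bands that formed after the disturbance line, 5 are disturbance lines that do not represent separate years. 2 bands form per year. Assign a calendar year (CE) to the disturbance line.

2008 CE

Total bands = 79 + 196 = 275.
275 − 262 = 13 bands lie beyond the disturbance line toward the ventral margin.
Excluding 5 false bands: 13 − 5 = 8.
With 2 bands per year, 8 / 2 = 4 years.
The band at the ventral margin is 2012 CE, so the disturbance line dates to 2012 − 4 = 2008 CE.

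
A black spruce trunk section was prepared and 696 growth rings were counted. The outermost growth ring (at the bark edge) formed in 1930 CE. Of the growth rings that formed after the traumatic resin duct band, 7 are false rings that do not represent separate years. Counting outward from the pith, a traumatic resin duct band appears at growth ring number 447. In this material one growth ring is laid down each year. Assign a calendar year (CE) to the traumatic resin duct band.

696 − 447 = 249 growth rings lie beyond the traumatic resin duct band toward the bark edge.
249 − 7 false = 242 true growth rings after the traumatic resin duct band.
The growth ring at the bark edge is 1930 CE, so the traumatic resin duct band dates to 1930 − 242 = 1688 CE.

1688 CE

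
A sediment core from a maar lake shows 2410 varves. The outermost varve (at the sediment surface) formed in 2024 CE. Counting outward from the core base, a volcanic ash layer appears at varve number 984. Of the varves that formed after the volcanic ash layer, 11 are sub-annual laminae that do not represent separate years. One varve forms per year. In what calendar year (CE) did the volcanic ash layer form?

609 CE

The volcanic ash layer sits at varve 984 from the core base, so 2410 − 984 = 1426 varves formed after it.
Removing the 11 false varves leaves 1426 − 11 = 1415 true varves beyond the volcanic ash layer.
The varve at the sediment surface is 2024 CE, so the volcanic ash layer dates to 2024 − 1415 = 609 CE.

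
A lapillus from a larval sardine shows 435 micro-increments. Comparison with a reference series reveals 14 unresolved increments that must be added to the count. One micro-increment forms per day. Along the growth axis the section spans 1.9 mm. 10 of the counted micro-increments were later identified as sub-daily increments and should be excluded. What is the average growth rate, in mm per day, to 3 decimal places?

Adjusted count: 435 − 10 + 14 = 439 micro-increments.
1.9 mm over 439 days gives 1.9 / 439 ≈ 0.004 mm per day.

0.004 mm per day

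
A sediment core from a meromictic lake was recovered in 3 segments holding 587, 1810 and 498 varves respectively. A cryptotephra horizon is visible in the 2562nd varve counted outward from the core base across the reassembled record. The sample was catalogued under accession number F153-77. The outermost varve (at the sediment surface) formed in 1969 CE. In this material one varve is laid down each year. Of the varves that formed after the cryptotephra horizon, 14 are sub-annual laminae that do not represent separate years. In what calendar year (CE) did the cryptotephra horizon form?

Total varves = 587 + 1810 + 498 = 2895.
The cryptotephra horizon sits at varve 2562 from the core base, so 2895 − 2562 = 333 varves formed after it.
333 − 14 false = 319 true varves after the cryptotephra horizon.
1969 − 319 = 1650 CE.

1650 CE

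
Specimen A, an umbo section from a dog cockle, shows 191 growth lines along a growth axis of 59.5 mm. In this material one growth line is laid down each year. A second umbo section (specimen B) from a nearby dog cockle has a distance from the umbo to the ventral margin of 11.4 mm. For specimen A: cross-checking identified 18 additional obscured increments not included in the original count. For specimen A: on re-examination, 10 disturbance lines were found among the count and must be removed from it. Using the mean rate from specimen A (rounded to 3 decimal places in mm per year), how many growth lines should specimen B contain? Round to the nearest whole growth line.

Specimen A: adjusted count: 191 − 10 + 18 = 199 growth lines.
A: Mean rate = 59.5 mm / 199 years ≈ 0.299 mm per year.
For B, 11.4 / 0.299 = 38.13 years ≈ 38 growth lines.

38 growth lines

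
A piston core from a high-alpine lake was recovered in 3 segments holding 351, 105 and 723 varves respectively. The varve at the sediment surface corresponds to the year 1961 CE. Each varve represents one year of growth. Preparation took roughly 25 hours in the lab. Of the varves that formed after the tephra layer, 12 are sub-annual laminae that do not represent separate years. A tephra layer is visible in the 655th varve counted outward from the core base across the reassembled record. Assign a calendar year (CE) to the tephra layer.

1449 CE

Total varves = 351 + 105 + 723 = 1179.
1179 − 655 = 524 varves lie beyond the tephra layer toward the sediment surface.
Excluding 12 false varves: 524 − 12 = 512.
Counting back 512 years from 1961 CE places the tephra layer in 1961 − 512 = 1449 CE.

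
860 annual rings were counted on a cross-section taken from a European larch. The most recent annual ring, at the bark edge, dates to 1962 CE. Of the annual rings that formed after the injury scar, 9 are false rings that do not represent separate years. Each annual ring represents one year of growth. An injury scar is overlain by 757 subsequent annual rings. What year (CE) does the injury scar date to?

1214 CE

757 annual rings post-date the injury scar.
757 − 9 false = 748 true annual rings after the injury scar.
1962 − 748 = 1214 CE.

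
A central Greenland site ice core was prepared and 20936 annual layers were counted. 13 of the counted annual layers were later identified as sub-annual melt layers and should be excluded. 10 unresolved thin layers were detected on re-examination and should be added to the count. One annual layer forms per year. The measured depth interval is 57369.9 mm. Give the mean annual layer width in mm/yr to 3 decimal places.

Adjusted count: 20936 − 13 + 10 = 20933 annual layers.
Mean rate = 57369.9 mm / 20933 years ≈ 2.741 mm/yr.

2.741 mm/yr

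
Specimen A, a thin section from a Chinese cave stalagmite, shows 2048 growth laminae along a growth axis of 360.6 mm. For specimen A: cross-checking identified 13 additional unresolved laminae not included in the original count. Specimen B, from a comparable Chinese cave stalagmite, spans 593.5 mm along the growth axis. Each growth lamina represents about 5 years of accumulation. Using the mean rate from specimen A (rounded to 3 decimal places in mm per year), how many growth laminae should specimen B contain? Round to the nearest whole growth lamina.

Specimen A: after corrections the count is 2048 + 13 = 2061 growth laminae.
Specimen A: multiplying by 5 years per growth lamina: 2061 × 5 = 10305 years.
A: Extension rate ≈ 360.6 / 10305 = 0.035 mm/year.
For B, 593.5 / 0.035 = 16957.14 years; at 5 years per growth lamina that is 16957.14 / 5 ≈ 3391 growth laminae.

3391 growth laminae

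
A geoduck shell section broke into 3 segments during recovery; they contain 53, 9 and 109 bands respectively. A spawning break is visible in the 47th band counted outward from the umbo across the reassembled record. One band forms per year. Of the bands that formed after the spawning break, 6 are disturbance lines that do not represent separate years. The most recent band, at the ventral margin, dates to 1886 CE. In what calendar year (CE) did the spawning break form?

Total bands = 53 + 9 + 109 = 171.
Between band 47 and the ventral margin there are 171 − 47 = 124 bands.
Excluding 6 false bands: 124 − 6 = 118.
Counting back 118 years from 1886 CE places the spawning break in 1886 − 118 = 1768 CE.

1768 CE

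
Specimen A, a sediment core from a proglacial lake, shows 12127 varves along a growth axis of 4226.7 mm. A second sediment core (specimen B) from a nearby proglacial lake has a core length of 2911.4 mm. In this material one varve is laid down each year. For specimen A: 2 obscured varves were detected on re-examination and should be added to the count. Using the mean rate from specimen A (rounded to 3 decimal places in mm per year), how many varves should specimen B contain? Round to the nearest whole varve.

Specimen A: after corrections the count is 12127 + 2 = 12129 varves.
A: Extension rate ≈ 4226.7 / 12129 = 0.348 mm/yr.
For B, 2911.4 / 0.348 = 8366.09 years ≈ 8366 varves.

8366 varves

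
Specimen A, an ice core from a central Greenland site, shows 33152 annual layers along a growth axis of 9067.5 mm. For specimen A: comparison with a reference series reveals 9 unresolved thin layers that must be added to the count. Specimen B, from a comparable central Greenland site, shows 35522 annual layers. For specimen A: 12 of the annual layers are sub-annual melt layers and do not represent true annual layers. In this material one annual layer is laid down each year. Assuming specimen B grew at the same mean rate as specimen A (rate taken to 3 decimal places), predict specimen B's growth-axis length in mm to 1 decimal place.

Specimen A: true annual layer count = 33152 − 12 + 9 = 33149.
A: Mean rate = 9067.5 mm / 33149 years ≈ 0.274 mm/yr.
Length of B = 0.274 × 35522 = 9733.0 mm.

9733.0 mm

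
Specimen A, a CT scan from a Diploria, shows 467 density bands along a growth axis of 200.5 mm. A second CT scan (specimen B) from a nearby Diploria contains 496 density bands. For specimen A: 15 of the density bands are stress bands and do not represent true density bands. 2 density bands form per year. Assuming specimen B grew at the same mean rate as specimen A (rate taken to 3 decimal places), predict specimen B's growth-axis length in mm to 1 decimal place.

Specimen A: after corrections the count is 467 − 15 = 452 density bands.
Specimen A: with 2 density bands per year, 452 / 2 = 226 years.
A: Extension rate ≈ 200.5 / 226 = 0.887 mm/year.
Specimen B: 496 density bands at 2 per year is 496 / 2 = 248 years. For B, 0.887 mm/year × 248 years = 220.0 mm.

220.0 mm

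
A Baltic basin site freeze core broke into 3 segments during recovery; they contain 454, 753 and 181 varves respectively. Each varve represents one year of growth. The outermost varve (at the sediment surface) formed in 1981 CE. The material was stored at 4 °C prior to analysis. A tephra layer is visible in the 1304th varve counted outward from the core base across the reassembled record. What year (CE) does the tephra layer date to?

Total varves = 454 + 753 + 181 = 1388.
The tephra layer sits at varve 1304 from the core base, so 1388 − 1304 = 84 varves formed after it.
The varve at the sediment surface is 1981 CE, so the tephra layer dates to 1981 − 84 = 1897 CE.

1897 CE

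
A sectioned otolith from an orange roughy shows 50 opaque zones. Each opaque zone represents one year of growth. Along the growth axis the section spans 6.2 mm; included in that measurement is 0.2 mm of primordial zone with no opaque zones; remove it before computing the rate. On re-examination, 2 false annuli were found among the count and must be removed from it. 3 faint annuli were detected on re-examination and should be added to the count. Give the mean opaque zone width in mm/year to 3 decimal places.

0.118 mm/year

After corrections the count is 50 − 2 + 3 = 51 opaque zones.
The growth record spans 6.2 − 0.2 = 6.0 mm.
Extension rate ≈ 6.0 / 51 = 0.118 mm/year.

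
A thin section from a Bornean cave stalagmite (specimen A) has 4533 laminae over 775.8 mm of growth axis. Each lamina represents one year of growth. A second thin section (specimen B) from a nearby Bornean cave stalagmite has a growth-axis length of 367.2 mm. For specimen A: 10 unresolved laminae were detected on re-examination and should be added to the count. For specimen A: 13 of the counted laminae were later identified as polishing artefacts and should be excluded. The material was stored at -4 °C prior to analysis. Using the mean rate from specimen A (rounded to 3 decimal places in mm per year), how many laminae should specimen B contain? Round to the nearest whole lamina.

Specimen A: true lamina count = 4533 − 13 + 10 = 4530.
A: Mean rate = 775.8 mm / 4530 years ≈ 0.171 mm/yr.
For B, 367.2 / 0.171 = 2147.37 years ≈ 2147 laminae.

2147 laminae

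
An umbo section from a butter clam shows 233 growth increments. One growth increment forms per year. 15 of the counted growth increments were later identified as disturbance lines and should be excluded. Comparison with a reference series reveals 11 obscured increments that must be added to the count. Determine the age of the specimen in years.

229 years

After corrections the count is 233 − 15 + 11 = 229 growth increments.
With a one-to-one growth increment periodicity this is 229 years.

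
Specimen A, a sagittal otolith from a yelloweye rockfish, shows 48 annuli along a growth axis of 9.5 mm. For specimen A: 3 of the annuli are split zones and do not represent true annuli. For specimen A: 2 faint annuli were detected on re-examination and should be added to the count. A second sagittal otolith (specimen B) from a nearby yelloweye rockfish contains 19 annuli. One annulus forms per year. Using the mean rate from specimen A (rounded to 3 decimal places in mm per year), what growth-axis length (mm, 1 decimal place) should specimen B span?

3.8 mm

Specimen A: adjusted count: 48 − 3 + 2 = 47 annuli.
A: 9.5 mm over 47 years gives 9.5 / 47 ≈ 0.202 mm per year.
B's length ≈ 0.202 × 19 = 3.8 mm.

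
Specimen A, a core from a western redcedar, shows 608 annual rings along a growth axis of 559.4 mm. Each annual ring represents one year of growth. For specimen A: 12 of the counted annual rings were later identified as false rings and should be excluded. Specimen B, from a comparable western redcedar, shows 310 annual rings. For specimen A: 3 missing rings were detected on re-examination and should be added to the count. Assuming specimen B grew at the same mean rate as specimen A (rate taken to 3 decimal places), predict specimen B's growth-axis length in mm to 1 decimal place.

289.5 mm

Specimen A: true annual ring count = 608 − 12 + 3 = 599.
A: Mean rate = 559.4 mm / 599 years ≈ 0.934 mm/yr.
B's length ≈ 0.934 × 310 = 289.5 mm.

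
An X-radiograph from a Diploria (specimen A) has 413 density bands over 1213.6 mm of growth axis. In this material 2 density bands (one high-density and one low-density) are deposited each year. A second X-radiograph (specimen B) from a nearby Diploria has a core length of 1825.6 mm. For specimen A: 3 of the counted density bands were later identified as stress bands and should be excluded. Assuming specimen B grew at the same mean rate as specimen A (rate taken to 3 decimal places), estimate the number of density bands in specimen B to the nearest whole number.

617 density bands

Specimen A: after corrections the count is 413 − 3 = 410 density bands.
Specimen A: 410 density bands at 2 per year is 410 / 2 = 205 years.
A: 1213.6 mm over 205 years gives 1213.6 / 205 ≈ 5.920 mm/yr.
For B, 1825.6 / 5.920 = 308.38 years; at 2 density bands per year that is 308.38 × 2 ≈ 617 density bands.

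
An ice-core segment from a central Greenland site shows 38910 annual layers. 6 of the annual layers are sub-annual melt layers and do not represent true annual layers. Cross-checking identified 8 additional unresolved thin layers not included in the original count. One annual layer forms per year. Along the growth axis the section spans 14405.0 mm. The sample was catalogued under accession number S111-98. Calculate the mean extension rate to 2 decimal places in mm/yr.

0.37 mm/yr

After corrections the count is 38910 − 6 + 8 = 38912 annual layers.
Extension rate ≈ 14405.0 / 38912 = 0.37 mm/yr.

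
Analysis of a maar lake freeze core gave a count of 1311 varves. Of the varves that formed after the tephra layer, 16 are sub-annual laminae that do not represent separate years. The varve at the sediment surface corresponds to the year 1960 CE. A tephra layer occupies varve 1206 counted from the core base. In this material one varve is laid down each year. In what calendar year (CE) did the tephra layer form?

The tephra layer sits at varve 1206 from the core base, so 1311 − 1206 = 105 varves formed after it.
Removing the 16 false varves leaves 105 − 16 = 89 true varves beyond the tephra layer.
1960 − 89 = 1871 CE.

1871 CE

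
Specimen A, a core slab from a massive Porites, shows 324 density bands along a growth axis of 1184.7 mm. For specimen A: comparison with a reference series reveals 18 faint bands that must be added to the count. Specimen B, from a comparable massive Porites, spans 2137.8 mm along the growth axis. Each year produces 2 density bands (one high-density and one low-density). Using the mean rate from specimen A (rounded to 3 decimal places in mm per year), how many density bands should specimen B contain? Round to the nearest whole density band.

Specimen A: correcting the raw count gives 324 + 18 = 342 true density bands.
Specimen A: dividing by 2 density bands per year: 342 / 2 = 171 years.
A: 1184.7 mm over 171 years gives 1184.7 / 171 ≈ 6.928 mm/yr.
For B, 2137.8 / 6.928 = 308.57 years; at 2 density bands per year that is 308.57 × 2 ≈ 617 density bands.

617 density bands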